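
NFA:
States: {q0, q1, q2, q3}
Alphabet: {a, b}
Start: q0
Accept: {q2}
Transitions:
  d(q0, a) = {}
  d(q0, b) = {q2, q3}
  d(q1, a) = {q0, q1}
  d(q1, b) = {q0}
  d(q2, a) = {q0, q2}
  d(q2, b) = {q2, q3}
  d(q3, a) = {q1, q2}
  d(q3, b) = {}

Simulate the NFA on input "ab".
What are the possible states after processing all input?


Start: {q0}
  --a--> {}
  --b--> {}

{} (empty set, no valid transitions)


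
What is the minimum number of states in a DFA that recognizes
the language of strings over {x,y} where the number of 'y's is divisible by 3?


States track (count of 'y') mod 3.
Need 3 states: one per remainder 0..2; accept = remainder 0.

3


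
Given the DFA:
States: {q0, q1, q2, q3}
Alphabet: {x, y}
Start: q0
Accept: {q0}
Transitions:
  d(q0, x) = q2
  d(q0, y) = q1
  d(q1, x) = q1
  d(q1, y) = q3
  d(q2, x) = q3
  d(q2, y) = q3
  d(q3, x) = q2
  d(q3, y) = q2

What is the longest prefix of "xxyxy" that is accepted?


Run the DFA, marking each prefix where the state is accepting:
  "" -> q0 [accept]
  "x" -> q2 [reject]
  "xx" -> q3 [reject]
  "xxy" -> q2 [reject]
  "xxyx" -> q3 [reject]
  "xxyxy" -> q2 [reject]

""


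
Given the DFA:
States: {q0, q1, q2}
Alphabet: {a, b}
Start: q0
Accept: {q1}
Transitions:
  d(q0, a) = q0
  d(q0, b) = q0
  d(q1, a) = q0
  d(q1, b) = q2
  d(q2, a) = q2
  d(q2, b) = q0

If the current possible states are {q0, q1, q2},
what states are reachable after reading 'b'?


Apply transition on 'b' from each current state:
  d(q0, b) = q0
  d(q1, b) = q2
  d(q2, b) = q0

{q0, q2}


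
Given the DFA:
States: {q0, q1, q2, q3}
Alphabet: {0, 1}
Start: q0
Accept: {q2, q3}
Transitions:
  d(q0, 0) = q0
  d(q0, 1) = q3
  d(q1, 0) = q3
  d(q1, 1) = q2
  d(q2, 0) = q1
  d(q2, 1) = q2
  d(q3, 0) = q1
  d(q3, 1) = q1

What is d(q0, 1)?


Looking up transition d(q0, 1)

q3


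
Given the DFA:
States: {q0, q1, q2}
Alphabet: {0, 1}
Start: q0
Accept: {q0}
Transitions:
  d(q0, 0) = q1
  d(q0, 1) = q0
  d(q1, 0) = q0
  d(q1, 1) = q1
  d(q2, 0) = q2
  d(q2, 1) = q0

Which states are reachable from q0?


BFS from q0:
  layer 0: {q0}
  layer 1: {q1}

{q0, q1}


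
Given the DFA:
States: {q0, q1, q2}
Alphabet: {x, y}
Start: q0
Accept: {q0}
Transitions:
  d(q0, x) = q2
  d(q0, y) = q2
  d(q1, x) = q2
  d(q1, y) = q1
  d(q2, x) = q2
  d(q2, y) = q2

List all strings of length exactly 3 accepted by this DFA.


All strings of length 3: 8 total
Accepted: 0

None


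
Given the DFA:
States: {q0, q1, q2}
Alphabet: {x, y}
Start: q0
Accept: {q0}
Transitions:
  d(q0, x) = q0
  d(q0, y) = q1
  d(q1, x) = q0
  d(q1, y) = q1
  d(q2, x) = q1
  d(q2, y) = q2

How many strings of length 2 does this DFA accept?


Enumerating all length-2 strings:
  "xx" -> q0 [accept]
  "xy" -> q1 [reject]
  "yx" -> q0 [accept]
  "yy" -> q1 [reject]

2 out of 4


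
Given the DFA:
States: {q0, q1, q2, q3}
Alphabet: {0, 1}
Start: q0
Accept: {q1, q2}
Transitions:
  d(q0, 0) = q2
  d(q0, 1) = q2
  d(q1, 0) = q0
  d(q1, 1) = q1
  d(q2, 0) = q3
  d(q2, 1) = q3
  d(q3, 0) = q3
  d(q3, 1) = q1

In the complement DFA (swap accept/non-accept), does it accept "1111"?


Trace: q0 -> q2 -> q3 -> q1 -> q1
Final: q1
Original accept: {q1, q2}
Complement: q1 is in original accept

No, complement rejects (original accepts)


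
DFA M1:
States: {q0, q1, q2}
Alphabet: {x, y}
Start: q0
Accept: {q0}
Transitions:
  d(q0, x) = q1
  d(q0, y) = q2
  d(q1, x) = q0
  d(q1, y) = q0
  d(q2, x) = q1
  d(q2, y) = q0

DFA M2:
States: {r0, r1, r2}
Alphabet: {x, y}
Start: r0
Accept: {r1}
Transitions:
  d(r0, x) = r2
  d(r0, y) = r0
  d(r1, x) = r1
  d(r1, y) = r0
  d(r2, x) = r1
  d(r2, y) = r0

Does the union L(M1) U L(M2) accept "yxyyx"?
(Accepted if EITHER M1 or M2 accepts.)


M1: final=q1 accepted=False
M2: final=r2 accepted=False

No, union rejects (neither accepts)


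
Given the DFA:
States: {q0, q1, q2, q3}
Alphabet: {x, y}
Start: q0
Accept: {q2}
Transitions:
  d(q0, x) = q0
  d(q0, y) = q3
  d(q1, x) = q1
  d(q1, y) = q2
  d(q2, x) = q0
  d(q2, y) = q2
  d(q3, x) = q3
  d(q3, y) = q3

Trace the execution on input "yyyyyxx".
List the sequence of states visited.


Input: yyyyyxx
d(q0, y) = q3
d(q3, y) = q3
d(q3, y) = q3
d(q3, y) = q3
d(q3, y) = q3
d(q3, x) = q3
d(q3, x) = q3


q0 -> q3 -> q3 -> q3 -> q3 -> q3 -> q3 -> q3


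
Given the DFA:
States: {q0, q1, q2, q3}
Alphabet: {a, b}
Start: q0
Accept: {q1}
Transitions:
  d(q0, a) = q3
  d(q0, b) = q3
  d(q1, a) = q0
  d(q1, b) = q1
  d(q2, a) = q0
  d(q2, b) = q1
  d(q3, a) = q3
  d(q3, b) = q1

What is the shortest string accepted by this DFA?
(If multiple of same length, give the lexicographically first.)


BFS by string length (lex-first path to each state shown):
  len 0: q0<-""
  len 1: q3<-"a"
  len 2: q1<-"ab", q3<-"aa"
Found accept state at length 2.

"ab"


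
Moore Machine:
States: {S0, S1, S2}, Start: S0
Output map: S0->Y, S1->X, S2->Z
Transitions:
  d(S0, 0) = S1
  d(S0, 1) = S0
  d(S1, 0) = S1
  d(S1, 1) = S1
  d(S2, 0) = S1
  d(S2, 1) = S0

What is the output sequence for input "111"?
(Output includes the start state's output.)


Start: S0 (output Y)
  --1--> S0 (output Y)
  --1--> S0 (output Y)
  --1--> S0 (output Y)

"YYYY"


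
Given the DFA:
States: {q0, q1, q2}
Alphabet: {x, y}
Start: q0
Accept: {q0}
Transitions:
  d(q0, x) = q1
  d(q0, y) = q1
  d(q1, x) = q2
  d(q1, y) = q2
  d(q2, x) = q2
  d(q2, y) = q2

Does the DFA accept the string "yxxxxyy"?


Trace: q0 -> q1 -> q2 -> q2 -> q2 -> q2 -> q2 -> q2
Final state: q2
Accept states: {q0}

No, rejected (final state q2 is not an accept state)


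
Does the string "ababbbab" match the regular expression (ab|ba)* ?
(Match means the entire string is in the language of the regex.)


|string| = 8; first = 'a'; last = 'b'

No, "ababbbab" does not match (ab|ba)*


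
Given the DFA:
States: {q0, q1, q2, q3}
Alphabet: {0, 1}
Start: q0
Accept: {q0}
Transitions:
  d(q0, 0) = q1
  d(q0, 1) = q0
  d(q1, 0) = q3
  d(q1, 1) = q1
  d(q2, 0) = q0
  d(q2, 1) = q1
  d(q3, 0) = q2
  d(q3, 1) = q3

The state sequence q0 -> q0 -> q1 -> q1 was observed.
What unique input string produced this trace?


Trace back each transition to find the symbol:
  q0 --[1]--> q0
  q0 --[0]--> q1
  q1 --[1]--> q1

"101"


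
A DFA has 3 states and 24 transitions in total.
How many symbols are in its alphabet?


Each state has exactly one transition per symbol.
|alphabet| = transitions / states = 24 / 3 = 8

8


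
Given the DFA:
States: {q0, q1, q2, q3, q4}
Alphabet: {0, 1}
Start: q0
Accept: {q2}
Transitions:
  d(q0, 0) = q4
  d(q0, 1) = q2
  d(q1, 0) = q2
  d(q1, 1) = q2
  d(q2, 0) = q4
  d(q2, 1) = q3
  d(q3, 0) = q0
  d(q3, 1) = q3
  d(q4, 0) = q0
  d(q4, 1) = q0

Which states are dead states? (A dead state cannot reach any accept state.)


Forward reachability from each state:
  q0 -> reaches accept state q2 (live)
  q1 -> reaches accept state q2 (live)
  q2 -> reaches accept state q2 (live)
  q3 -> reaches accept state q2 (live)
  q4 -> reaches accept state q2 (live)

None (all states can reach an accept state)


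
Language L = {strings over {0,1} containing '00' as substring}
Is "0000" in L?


'00' occurs at index 0

Yes, "0000" is in L


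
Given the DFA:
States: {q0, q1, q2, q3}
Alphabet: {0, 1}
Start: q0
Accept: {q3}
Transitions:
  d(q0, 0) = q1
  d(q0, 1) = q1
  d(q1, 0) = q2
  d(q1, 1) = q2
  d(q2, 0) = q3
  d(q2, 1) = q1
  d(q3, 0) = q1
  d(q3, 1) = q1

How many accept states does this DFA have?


Accept states listed: {q3}
Counting: q3(1)

1


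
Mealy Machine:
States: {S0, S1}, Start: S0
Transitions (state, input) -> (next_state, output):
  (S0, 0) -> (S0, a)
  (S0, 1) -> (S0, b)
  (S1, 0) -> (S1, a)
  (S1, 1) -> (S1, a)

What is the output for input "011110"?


Step-by-step:
  (S0, 0) -> (S0, a)
  (S0, 1) -> (S0, b)
  (S0, 1) -> (S0, b)
  (S0, 1) -> (S0, b)
  (S0, 1) -> (S0, b)
  (S0, 0) -> (S0, a)

"abbbba"


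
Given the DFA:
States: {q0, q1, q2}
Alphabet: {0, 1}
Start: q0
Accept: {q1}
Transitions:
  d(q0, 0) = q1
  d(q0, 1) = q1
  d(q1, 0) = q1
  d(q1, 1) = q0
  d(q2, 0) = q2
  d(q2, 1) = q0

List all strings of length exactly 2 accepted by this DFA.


All strings of length 2: 4 total
Accepted: 2

"00", "10"


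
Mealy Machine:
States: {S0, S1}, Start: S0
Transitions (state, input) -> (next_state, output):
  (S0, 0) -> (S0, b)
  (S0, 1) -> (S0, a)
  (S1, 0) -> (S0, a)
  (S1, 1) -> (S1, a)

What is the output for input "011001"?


Step-by-step:
  (S0, 0) -> (S0, b)
  (S0, 1) -> (S0, a)
  (S0, 1) -> (S0, a)
  (S0, 0) -> (S0, b)
  (S0, 0) -> (S0, b)
  (S0, 1) -> (S0, a)

"baabba"


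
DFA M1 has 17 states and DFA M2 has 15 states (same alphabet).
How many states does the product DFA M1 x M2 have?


Product construction pairs every M1 state with every M2 state.
17 * 15 = 255

255


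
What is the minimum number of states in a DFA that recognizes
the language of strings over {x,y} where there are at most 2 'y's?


States: count = 0, 1, ..., 2 (all accepting; 3 states), plus a dead state for count > 2.
Total: 3 + 1 = 4.

4


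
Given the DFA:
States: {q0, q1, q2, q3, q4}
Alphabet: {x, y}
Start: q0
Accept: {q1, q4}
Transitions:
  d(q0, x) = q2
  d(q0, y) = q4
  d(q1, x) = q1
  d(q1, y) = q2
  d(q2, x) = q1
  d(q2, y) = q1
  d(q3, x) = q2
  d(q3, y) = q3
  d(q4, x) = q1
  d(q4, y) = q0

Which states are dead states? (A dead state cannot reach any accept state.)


Forward reachability from each state:
  q0 -> reaches accept state q1 (live)
  q1 -> reaches accept state q1 (live)
  q2 -> reaches accept state q1 (live)
  q3 -> reaches accept state q1 (live)
  q4 -> reaches accept state q1 (live)

None (all states can reach an accept state)


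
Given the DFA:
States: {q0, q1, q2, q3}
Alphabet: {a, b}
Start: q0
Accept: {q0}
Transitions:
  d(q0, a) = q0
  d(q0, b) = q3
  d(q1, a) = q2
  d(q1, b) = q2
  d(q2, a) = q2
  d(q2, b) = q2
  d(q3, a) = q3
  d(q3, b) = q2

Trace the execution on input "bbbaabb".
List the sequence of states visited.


Input: bbbaabb
d(q0, b) = q3
d(q3, b) = q2
d(q2, b) = q2
d(q2, a) = q2
d(q2, a) = q2
d(q2, b) = q2
d(q2, b) = q2


q0 -> q3 -> q2 -> q2 -> q2 -> q2 -> q2 -> q2


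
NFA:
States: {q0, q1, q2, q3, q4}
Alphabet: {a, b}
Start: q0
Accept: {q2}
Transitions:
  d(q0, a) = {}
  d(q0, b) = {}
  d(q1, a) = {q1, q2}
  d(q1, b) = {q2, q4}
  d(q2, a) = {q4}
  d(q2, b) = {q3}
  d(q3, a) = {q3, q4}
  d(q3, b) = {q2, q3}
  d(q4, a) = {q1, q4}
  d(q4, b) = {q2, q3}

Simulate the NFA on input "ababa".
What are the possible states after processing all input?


Start: {q0}
  --a--> {}
  --b--> {}
  --a--> {}
  --b--> {}
  --a--> {}

{} (empty set, no valid transitions)


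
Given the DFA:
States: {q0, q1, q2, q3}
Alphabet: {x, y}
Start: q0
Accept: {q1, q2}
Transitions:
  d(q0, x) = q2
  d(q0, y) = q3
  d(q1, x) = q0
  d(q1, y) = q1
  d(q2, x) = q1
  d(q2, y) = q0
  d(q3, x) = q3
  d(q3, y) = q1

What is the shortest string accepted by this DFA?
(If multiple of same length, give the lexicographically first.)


BFS by string length (lex-first path to each state shown):
  len 0: q0<-""
  len 1: q2<-"x", q3<-"y"
Found accept state at length 1.

"x"


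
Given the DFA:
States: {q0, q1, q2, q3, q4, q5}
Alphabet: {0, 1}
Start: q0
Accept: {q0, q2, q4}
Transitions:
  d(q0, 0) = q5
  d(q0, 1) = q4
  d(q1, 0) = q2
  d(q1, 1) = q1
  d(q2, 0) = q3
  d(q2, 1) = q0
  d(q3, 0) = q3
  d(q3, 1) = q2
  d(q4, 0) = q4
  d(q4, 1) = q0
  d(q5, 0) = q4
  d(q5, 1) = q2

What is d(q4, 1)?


Looking up transition d(q4, 1)

q0


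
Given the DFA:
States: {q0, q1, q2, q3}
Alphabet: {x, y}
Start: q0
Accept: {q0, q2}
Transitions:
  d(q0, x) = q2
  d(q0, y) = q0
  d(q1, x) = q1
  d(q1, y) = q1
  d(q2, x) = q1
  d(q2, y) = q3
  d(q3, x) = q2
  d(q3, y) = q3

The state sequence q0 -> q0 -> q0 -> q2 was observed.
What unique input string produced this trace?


Trace back each transition to find the symbol:
  q0 --[y]--> q0
  q0 --[y]--> q0
  q0 --[x]--> q2

"yyx"


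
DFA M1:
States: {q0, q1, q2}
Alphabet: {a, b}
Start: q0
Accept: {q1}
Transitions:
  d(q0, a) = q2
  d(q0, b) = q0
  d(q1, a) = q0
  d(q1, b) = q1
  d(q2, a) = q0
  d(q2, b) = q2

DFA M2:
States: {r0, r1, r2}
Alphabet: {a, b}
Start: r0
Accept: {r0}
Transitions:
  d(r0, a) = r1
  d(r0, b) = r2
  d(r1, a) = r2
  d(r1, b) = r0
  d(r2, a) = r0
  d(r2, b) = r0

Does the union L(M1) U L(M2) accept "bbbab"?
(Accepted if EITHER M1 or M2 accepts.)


M1: final=q2 accepted=False
M2: final=r2 accepted=False

No, union rejects (neither accepts)


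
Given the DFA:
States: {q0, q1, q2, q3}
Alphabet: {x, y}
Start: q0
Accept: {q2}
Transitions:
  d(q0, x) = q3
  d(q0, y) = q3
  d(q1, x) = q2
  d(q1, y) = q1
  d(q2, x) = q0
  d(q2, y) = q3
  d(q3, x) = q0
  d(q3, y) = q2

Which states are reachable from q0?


BFS from q0:
  layer 0: {q0}
  layer 1: {q3}
  layer 2: {q2}

{q0, q2, q3}


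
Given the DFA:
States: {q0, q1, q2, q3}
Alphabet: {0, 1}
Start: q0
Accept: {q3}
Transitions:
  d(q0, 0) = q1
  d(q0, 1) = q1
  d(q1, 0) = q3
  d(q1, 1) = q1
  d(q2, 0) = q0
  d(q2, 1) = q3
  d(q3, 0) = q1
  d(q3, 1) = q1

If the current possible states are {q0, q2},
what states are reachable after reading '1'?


Apply transition on '1' from each current state:
  d(q0, 1) = q1
  d(q2, 1) = q3

{q1, q3}


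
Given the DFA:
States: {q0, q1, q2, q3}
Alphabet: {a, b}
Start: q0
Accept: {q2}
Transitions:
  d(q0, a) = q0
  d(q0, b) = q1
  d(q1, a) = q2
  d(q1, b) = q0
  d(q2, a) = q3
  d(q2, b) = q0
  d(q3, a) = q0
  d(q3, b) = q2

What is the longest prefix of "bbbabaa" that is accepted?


Run the DFA, marking each prefix where the state is accepting:
  "" -> q0 [reject]
  "b" -> q1 [reject]
  "bb" -> q0 [reject]
  "bbb" -> q1 [reject]
  "bbba" -> q2 [accept]
  "bbbab" -> q0 [reject]
  "bbbaba" -> q0 [reject]
  "bbbabaa" -> q0 [reject]

"bbba"


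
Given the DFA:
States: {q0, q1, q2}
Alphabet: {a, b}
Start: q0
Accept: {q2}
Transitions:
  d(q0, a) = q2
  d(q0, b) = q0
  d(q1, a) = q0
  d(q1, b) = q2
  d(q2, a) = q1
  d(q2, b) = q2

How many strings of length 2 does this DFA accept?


Enumerating all length-2 strings:
  "aa" -> q1 [reject]
  "ab" -> q2 [accept]
  "ba" -> q2 [accept]
  "bb" -> q0 [reject]

2 out of 4


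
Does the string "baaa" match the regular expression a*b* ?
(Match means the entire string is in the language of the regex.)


|string| = 4; first = 'b'; last = 'a'

No, "baaa" does not match a*b*


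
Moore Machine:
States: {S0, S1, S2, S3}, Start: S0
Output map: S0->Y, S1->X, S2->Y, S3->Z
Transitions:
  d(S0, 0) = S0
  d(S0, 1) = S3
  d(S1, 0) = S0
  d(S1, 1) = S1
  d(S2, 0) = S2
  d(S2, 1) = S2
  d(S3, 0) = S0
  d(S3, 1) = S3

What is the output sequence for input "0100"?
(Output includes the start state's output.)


Start: S0 (output Y)
  --0--> S0 (output Y)
  --1--> S3 (output Z)
  --0--> S0 (output Y)
  --0--> S0 (output Y)

"YYZYY"


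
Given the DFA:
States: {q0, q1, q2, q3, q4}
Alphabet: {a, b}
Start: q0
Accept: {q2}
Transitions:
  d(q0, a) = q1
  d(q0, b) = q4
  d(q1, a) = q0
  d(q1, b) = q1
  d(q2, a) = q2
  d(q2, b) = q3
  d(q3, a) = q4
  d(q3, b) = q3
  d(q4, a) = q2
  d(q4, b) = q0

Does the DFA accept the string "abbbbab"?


Trace: q0 -> q1 -> q1 -> q1 -> q1 -> q1 -> q0 -> q4
Final state: q4
Accept states: {q2}

No, rejected (final state q4 is not an accept state)


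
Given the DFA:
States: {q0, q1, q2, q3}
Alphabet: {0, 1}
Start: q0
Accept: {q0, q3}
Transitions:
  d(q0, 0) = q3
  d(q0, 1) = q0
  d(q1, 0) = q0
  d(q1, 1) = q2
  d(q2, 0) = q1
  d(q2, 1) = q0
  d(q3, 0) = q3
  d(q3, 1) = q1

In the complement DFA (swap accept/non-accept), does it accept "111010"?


Trace: q0 -> q0 -> q0 -> q0 -> q3 -> q1 -> q0
Final: q0
Original accept: {q0, q3}
Complement: q0 is in original accept

No, complement rejects (original accepts)


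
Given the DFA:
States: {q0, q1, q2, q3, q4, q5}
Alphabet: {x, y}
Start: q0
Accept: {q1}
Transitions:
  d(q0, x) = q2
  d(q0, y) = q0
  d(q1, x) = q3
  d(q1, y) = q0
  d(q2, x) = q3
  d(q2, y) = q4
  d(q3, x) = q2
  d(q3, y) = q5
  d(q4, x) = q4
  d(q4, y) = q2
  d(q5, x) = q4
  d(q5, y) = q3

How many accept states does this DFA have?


Accept states listed: {q1}
Counting: q1(1)

1


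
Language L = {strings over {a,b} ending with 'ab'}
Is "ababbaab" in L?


last two symbols = 'ab'

Yes, "ababbaab" is in L


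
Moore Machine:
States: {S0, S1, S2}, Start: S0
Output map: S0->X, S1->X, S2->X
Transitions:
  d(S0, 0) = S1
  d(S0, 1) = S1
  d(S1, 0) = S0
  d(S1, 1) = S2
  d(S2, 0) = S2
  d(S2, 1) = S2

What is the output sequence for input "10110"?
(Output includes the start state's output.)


Start: S0 (output X)
  --1--> S1 (output X)
  --0--> S0 (output X)
  --1--> S1 (output X)
  --1--> S2 (output X)
  --0--> S2 (output X)

"XXXXXX"


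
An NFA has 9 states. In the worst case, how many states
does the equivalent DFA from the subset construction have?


Subset construction: one DFA state per subset of NFA states.
2^9 = 512

512


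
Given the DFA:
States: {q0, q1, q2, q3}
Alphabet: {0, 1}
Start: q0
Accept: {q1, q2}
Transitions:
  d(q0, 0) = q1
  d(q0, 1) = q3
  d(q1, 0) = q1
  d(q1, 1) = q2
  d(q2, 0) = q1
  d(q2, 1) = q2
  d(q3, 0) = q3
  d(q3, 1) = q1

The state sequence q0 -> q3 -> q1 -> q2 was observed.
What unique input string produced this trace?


Trace back each transition to find the symbol:
  q0 --[1]--> q3
  q3 --[1]--> q1
  q1 --[1]--> q2

"111"


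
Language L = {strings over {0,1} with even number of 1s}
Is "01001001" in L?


count('1') = 3; 3 mod 2 = 1

No, "01001001" is not in L


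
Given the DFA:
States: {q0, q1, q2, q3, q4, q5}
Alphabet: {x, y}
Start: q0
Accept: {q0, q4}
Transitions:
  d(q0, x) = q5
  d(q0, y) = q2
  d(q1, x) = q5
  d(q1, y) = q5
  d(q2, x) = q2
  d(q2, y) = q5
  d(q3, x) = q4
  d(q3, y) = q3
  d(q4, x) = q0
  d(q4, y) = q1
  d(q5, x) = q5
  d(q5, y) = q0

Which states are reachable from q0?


BFS from q0:
  layer 0: {q0}
  layer 1: {q2, q5}

{q0, q2, q5}


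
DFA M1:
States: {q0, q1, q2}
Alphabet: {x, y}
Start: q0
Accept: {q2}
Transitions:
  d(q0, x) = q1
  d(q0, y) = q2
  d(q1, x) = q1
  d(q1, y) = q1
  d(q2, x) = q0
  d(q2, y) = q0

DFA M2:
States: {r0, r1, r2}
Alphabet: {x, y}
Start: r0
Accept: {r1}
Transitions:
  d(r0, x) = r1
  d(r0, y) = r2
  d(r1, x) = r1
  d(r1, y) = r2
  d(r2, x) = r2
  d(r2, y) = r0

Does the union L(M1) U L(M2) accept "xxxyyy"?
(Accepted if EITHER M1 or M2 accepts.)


M1: final=q1 accepted=False
M2: final=r2 accepted=False

No, union rejects (neither accepts)


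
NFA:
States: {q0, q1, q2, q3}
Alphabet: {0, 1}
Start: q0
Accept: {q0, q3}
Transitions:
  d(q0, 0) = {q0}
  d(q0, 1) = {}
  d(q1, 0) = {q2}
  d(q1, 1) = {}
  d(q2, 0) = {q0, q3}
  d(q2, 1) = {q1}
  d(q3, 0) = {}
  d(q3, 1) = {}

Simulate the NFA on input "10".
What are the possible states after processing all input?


Start: {q0}
  --1--> {}
  --0--> {}

{} (empty set, no valid transitions)


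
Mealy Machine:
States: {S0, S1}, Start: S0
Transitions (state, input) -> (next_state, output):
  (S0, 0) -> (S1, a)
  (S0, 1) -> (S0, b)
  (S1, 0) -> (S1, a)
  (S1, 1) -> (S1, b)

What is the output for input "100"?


Step-by-step:
  (S0, 1) -> (S0, b)
  (S0, 0) -> (S1, a)
  (S1, 0) -> (S1, a)

"baa"


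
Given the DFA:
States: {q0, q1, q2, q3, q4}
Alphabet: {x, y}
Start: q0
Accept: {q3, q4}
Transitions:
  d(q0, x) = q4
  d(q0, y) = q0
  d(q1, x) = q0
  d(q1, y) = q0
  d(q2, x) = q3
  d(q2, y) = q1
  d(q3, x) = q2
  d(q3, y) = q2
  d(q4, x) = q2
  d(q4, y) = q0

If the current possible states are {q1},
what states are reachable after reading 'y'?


Apply transition on 'y' from each current state:
  d(q1, y) = q0

{q0}


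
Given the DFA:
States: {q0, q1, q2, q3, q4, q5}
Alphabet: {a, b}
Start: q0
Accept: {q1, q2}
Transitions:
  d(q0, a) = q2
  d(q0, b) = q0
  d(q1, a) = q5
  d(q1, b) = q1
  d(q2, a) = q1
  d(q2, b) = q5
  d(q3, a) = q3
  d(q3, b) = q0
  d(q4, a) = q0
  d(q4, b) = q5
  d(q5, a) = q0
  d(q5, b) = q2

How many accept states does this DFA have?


Accept states listed: {q1, q2}
Counting: q1(1) q2(2)

2


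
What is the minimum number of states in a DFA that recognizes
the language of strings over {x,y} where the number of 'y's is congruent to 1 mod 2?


States track (count of 'y') mod 2.
Need 2 states: one per remainder 0..1; accept = remainder 1.

2


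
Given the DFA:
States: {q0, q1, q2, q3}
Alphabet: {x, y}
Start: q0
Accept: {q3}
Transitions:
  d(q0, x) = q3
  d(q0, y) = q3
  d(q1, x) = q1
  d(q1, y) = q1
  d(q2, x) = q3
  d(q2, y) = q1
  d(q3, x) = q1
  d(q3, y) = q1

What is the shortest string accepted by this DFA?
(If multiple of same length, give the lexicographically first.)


BFS by string length (lex-first path to each state shown):
  len 0: q0<-""
  len 1: q3<-"x"
Found accept state at length 1.

"x"


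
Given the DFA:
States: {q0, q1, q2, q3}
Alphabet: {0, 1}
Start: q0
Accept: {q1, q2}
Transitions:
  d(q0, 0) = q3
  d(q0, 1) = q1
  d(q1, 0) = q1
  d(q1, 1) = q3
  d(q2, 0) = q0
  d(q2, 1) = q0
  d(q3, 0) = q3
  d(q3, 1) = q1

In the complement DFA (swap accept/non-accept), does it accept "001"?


Trace: q0 -> q3 -> q3 -> q1
Final: q1
Original accept: {q1, q2}
Complement: q1 is in original accept

No, complement rejects (original accepts)


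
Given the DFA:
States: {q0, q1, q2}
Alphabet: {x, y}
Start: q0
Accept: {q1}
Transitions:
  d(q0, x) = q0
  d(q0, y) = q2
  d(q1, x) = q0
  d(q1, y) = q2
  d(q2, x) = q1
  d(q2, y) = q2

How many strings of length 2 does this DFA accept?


Enumerating all length-2 strings:
  "xx" -> q0 [reject]
  "xy" -> q2 [reject]
  "yx" -> q1 [accept]
  "yy" -> q2 [reject]

1 out of 4


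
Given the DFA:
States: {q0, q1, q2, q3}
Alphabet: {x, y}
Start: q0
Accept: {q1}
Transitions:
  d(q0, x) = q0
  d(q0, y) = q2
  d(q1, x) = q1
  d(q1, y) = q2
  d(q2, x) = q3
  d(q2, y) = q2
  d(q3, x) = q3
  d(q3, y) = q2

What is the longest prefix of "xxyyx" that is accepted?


Run the DFA, marking each prefix where the state is accepting:
  "" -> q0 [reject]
  "x" -> q0 [reject]
  "xx" -> q0 [reject]
  "xxy" -> q2 [reject]
  "xxyy" -> q2 [reject]
  "xxyyx" -> q3 [reject]

No prefix is accepted


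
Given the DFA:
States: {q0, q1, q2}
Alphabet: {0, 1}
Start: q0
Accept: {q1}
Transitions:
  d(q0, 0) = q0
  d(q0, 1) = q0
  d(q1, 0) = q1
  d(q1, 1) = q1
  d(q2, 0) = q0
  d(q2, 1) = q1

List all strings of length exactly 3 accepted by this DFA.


All strings of length 3: 8 total
Accepted: 0

None


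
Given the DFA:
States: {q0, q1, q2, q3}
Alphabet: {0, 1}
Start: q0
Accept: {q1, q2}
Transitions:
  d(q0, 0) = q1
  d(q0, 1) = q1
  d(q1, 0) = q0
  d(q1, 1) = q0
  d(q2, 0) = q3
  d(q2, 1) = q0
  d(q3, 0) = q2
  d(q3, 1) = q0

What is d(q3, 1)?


Looking up transition d(q3, 1)

q0


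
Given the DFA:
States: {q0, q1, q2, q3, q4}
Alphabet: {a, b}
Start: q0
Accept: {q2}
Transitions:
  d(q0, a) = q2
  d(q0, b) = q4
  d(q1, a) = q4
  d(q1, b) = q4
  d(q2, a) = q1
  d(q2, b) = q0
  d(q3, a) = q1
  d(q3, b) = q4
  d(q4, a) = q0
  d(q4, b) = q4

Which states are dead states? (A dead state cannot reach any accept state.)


Forward reachability from each state:
  q0 -> reaches accept state q2 (live)
  q1 -> reaches accept state q2 (live)
  q2 -> reaches accept state q2 (live)
  q3 -> reaches accept state q2 (live)
  q4 -> reaches accept state q2 (live)

None (all states can reach an accept state)


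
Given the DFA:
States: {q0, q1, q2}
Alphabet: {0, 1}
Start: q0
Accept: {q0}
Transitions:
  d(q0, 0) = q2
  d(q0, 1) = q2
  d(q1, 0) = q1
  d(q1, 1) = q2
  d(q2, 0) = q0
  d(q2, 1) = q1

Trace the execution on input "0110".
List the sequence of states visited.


Input: 0110
d(q0, 0) = q2
d(q2, 1) = q1
d(q1, 1) = q2
d(q2, 0) = q0


q0 -> q2 -> q1 -> q2 -> q0


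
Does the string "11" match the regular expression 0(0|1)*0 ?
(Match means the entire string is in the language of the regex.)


|string| = 2; first = '1'; last = '1'

No, "11" does not match 0(0|1)*0


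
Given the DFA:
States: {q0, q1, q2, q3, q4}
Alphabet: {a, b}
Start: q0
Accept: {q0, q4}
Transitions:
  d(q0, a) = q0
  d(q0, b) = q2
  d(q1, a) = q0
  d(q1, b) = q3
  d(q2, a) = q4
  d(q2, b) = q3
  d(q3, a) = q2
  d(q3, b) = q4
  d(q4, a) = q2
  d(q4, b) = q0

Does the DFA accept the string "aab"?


Trace: q0 -> q0 -> q0 -> q2
Final state: q2
Accept states: {q0, q4}

No, rejected (final state q2 is not an accept state)


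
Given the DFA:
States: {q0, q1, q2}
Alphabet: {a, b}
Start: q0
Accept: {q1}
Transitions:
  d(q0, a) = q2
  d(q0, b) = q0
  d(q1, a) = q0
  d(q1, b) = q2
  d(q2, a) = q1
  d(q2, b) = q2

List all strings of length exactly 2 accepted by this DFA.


All strings of length 2: 4 total
Accepted: 1

"aa"


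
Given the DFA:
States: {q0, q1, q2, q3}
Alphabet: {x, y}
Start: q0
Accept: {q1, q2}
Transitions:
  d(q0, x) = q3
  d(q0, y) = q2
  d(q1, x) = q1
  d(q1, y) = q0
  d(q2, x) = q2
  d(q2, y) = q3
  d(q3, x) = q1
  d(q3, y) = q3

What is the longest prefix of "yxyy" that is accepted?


Run the DFA, marking each prefix where the state is accepting:
  "" -> q0 [reject]
  "y" -> q2 [accept]
  "yx" -> q2 [accept]
  "yxy" -> q3 [reject]
  "yxyy" -> q3 [reject]

"yx"


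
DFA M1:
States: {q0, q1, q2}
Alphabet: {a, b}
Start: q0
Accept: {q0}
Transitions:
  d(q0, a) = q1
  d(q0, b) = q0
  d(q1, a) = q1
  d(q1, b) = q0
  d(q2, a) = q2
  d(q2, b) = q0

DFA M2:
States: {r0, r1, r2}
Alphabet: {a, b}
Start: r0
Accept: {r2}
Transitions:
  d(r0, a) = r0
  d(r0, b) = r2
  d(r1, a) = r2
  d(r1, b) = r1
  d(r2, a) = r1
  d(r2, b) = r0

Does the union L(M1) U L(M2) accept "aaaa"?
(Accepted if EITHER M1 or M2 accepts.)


M1: final=q1 accepted=False
M2: final=r0 accepted=False

No, union rejects (neither accepts)


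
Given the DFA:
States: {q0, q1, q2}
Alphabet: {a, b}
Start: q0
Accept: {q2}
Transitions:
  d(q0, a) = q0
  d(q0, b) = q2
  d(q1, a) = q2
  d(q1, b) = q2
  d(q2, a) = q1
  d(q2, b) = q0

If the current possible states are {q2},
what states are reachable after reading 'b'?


Apply transition on 'b' from each current state:
  d(q2, b) = q0

{q0}


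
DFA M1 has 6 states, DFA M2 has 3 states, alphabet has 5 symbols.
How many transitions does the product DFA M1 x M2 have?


Product DFA has 6 * 3 = 18 states.
Each has 5 transitions: 18 * 5 = 90

90


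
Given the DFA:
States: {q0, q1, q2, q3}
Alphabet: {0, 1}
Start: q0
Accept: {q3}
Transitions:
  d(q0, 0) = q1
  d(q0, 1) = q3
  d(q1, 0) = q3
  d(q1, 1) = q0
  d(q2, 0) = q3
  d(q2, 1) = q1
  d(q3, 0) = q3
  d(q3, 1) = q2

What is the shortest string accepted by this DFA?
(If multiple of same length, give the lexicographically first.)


BFS by string length (lex-first path to each state shown):
  len 0: q0<-""
  len 1: q1<-"0", q3<-"1"
Found accept state at length 1.

"1"


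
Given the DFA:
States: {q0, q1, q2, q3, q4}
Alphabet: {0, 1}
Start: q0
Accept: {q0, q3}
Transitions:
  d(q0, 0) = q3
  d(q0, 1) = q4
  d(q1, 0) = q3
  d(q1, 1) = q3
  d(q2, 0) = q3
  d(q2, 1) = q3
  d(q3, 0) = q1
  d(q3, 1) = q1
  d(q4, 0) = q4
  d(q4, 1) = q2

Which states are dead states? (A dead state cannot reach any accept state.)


Forward reachability from each state:
  q0 -> reaches accept state q0 (live)
  q1 -> reaches accept state q3 (live)
  q2 -> reaches accept state q3 (live)
  q3 -> reaches accept state q3 (live)
  q4 -> reaches accept state q3 (live)

None (all states can reach an accept state)


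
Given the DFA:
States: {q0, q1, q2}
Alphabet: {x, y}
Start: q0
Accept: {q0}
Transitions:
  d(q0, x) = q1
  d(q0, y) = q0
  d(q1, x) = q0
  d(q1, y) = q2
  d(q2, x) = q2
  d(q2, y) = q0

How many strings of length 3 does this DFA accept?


Enumerating all length-3 strings:
  "xxx" -> q1 [reject]
  "xxy" -> q0 [accept]
  "xyx" -> q2 [reject]
  "xyy" -> q0 [accept]
  "yxx" -> q0 [accept]
  "yxy" -> q2 [reject]
  "yyx" -> q1 [reject]
  "yyy" -> q0 [accept]

4 out of 8


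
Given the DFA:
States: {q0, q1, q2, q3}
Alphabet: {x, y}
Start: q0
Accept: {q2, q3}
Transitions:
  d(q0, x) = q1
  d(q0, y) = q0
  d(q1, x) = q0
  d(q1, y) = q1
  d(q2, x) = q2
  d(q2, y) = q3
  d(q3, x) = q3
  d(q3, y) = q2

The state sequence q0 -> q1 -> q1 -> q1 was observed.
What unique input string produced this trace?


Trace back each transition to find the symbol:
  q0 --[x]--> q1
  q1 --[y]--> q1
  q1 --[y]--> q1

"xyy"


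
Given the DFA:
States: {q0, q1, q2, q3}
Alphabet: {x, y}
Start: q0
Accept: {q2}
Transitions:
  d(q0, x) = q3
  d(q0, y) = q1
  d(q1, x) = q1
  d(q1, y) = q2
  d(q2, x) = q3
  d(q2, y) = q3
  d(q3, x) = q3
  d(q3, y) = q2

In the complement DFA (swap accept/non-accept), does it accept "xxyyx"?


Trace: q0 -> q3 -> q3 -> q2 -> q3 -> q3
Final: q3
Original accept: {q2}
Complement: q3 is not in original accept

Yes, complement accepts (original rejects)


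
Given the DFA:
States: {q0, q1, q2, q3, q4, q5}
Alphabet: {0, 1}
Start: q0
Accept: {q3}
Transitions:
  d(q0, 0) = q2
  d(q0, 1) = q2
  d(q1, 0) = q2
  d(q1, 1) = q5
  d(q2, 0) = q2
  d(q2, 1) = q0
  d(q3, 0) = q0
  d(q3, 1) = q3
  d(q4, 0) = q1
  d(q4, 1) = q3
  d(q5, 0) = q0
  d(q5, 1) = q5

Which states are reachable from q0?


BFS from q0:
  layer 0: {q0}
  layer 1: {q2}

{q0, q2}


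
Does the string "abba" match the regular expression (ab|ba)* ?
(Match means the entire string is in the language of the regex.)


|string| = 4; first = 'a'; last = 'a'

Yes, "abba" matches (ab|ba)*


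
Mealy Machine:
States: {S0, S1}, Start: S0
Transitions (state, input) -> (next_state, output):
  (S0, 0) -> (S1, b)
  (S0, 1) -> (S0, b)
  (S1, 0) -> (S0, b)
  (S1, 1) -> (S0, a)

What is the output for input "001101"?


Step-by-step:
  (S0, 0) -> (S1, b)
  (S1, 0) -> (S0, b)
  (S0, 1) -> (S0, b)
  (S0, 1) -> (S0, b)
  (S0, 0) -> (S1, b)
  (S1, 1) -> (S0, a)

"bbbbba"


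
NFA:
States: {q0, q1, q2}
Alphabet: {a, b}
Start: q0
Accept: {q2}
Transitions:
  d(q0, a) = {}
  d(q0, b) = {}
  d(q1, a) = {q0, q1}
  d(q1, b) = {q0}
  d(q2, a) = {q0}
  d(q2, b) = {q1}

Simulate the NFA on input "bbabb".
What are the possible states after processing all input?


Start: {q0}
  --b--> {}
  --b--> {}
  --a--> {}
  --b--> {}
  --b--> {}

{} (empty set, no valid transitions)


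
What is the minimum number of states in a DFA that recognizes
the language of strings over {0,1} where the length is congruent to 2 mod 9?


States track (length) mod 9.
Need 9 states: one per remainder 0..8; accept = remainder 2.

9


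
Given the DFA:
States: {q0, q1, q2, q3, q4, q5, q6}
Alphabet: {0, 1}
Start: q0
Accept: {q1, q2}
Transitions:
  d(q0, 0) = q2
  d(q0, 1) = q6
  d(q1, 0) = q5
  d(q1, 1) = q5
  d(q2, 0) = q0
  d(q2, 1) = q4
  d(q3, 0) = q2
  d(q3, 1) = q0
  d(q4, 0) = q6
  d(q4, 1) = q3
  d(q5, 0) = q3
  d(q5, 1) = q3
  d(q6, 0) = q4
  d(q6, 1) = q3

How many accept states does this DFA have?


Accept states listed: {q1, q2}
Counting: q1(1) q2(2)

2


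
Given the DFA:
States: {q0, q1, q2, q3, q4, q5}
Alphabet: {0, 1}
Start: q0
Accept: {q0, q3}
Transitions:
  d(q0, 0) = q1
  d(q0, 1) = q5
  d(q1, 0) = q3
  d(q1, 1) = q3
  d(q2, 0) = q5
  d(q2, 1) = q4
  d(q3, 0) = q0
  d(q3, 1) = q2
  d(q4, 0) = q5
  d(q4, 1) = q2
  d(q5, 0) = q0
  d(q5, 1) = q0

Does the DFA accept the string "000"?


Trace: q0 -> q1 -> q3 -> q0
Final state: q0
Accept states: {q0, q3}

Yes, accepted (final state q0 is an accept state)


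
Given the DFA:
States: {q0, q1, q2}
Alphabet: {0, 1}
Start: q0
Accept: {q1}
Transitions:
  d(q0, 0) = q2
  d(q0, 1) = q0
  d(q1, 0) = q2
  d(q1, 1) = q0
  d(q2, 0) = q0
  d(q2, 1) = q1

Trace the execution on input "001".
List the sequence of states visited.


Input: 001
d(q0, 0) = q2
d(q2, 0) = q0
d(q0, 1) = q0


q0 -> q2 -> q0 -> q0


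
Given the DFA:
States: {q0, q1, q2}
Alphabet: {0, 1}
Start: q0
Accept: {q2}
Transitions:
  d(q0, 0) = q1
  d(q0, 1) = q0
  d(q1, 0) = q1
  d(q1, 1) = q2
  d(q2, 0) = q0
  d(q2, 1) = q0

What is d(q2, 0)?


Looking up transition d(q2, 0)

q0


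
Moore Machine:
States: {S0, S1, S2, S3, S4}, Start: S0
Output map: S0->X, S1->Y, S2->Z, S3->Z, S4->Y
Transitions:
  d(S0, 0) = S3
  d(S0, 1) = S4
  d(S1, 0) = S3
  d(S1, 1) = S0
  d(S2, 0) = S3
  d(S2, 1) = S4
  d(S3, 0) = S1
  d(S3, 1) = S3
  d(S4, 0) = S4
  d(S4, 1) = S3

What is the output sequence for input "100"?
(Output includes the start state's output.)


Start: S0 (output X)
  --1--> S4 (output Y)
  --0--> S4 (output Y)
  --0--> S4 (output Y)

"XYYY"


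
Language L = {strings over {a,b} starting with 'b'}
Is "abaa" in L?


first symbol = 'a'

No, "abaa" is not in L


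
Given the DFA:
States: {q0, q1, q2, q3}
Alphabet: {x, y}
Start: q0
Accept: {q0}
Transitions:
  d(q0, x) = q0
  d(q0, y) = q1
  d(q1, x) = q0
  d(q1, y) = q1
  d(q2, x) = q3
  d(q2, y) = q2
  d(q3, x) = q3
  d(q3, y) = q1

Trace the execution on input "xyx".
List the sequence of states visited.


Input: xyx
d(q0, x) = q0
d(q0, y) = q1
d(q1, x) = q0


q0 -> q0 -> q1 -> q0


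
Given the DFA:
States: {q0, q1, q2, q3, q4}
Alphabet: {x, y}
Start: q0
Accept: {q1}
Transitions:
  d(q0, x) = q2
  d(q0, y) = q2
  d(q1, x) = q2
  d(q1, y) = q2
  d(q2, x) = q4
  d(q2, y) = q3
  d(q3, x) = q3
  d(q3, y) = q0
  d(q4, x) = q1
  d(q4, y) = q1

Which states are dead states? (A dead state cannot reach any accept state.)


Forward reachability from each state:
  q0 -> reaches accept state q1 (live)
  q1 -> reaches accept state q1 (live)
  q2 -> reaches accept state q1 (live)
  q3 -> reaches accept state q1 (live)
  q4 -> reaches accept state q1 (live)

None (all states can reach an accept state)


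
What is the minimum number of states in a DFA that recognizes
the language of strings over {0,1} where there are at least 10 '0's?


States: count = 0, 1, ..., 9, and a final '>= 10' state.
Total: 10 + 1 = 11. Accept = '>= 10' state.

11


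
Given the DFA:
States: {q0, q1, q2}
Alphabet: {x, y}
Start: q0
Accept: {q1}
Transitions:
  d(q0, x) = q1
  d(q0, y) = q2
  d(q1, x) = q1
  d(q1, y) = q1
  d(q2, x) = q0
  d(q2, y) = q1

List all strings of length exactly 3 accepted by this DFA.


All strings of length 3: 8 total
Accepted: 7

"xxx", "xxy", "xyx", "xyy", "yxx", "yyx", "yyy"


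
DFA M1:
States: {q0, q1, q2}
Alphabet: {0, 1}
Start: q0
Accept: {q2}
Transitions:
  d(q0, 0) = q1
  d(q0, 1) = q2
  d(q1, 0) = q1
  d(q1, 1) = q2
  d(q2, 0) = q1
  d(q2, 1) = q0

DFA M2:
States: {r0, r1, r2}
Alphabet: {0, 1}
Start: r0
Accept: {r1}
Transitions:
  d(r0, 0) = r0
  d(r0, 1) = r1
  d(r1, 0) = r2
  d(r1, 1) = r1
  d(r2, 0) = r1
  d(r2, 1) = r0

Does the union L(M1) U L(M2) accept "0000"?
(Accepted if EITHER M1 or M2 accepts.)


M1: final=q1 accepted=False
M2: final=r0 accepted=False

No, union rejects (neither accepts)


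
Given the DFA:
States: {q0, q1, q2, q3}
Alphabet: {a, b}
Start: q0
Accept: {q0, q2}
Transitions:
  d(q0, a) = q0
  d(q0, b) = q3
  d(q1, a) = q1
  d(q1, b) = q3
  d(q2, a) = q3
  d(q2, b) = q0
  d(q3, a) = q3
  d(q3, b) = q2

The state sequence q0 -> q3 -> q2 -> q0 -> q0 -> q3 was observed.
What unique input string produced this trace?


Trace back each transition to find the symbol:
  q0 --[b]--> q3
  q3 --[b]--> q2
  q2 --[b]--> q0
  q0 --[a]--> q0
  q0 --[b]--> q3

"bbbab"


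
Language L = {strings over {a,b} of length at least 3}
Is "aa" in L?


length = 2

No, "aa" is not in L


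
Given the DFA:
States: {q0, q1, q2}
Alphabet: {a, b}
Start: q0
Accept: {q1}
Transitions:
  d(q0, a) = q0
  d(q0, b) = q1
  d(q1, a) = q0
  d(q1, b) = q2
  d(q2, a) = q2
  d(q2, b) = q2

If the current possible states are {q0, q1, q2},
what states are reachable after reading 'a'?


Apply transition on 'a' from each current state:
  d(q0, a) = q0
  d(q1, a) = q0
  d(q2, a) = q2

{q0, q2}


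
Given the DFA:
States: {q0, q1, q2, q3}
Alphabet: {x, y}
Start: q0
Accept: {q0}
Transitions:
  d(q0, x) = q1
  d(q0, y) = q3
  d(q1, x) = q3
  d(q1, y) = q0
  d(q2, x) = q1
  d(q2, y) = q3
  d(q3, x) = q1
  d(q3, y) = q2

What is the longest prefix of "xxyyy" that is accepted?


Run the DFA, marking each prefix where the state is accepting:
  "" -> q0 [accept]
  "x" -> q1 [reject]
  "xx" -> q3 [reject]
  "xxy" -> q2 [reject]
  "xxyy" -> q3 [reject]
  "xxyyy" -> q2 [reject]

""


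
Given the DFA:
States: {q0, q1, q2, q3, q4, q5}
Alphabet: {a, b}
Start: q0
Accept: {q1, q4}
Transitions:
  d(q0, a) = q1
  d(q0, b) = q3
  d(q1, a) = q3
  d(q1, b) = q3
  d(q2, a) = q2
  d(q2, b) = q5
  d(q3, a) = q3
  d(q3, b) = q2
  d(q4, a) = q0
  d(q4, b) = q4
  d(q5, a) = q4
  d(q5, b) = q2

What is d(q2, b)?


Looking up transition d(q2, b)

q5


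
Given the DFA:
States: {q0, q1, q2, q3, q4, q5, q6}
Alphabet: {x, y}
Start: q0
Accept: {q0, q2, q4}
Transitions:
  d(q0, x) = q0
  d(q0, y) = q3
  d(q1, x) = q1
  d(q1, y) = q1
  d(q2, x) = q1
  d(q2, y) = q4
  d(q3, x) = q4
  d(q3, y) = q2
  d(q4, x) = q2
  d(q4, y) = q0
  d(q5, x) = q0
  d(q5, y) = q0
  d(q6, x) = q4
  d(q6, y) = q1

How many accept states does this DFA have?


Accept states listed: {q0, q2, q4}
Counting: q0(1) q2(2) q4(3)

3


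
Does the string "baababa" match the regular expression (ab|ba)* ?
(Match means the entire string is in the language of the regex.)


|string| = 7; first = 'b'; last = 'a'

No, "baababa" does not match (ab|ba)*


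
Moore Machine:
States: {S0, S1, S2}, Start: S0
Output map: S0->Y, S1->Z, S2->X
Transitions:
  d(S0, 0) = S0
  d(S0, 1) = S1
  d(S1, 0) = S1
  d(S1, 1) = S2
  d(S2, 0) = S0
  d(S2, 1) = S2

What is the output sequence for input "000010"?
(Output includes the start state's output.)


Start: S0 (output Y)
  --0--> S0 (output Y)
  --0--> S0 (output Y)
  --0--> S0 (output Y)
  --0--> S0 (output Y)
  --1--> S1 (output Z)
  --0--> S1 (output Z)

"YYYYYZZ"


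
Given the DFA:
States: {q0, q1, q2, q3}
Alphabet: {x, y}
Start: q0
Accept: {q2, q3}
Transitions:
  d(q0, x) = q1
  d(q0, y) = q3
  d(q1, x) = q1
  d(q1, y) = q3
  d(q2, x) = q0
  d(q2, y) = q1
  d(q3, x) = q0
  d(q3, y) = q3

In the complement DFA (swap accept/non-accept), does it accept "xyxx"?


Trace: q0 -> q1 -> q3 -> q0 -> q1
Final: q1
Original accept: {q2, q3}
Complement: q1 is not in original accept

Yes, complement accepts (original rejects)


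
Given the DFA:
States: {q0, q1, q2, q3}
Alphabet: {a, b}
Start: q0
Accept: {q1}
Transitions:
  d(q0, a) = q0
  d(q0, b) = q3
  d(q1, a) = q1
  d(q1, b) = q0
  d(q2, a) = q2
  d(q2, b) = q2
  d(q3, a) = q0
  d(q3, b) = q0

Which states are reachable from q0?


BFS from q0:
  layer 0: {q0}
  layer 1: {q3}

{q0, q3}


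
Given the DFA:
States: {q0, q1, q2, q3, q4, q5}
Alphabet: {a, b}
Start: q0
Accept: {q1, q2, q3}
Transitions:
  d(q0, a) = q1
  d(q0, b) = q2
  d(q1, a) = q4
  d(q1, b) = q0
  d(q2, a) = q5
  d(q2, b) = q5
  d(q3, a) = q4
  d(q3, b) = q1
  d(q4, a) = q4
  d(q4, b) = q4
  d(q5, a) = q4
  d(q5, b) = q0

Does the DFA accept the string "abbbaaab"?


Trace: q0 -> q1 -> q0 -> q2 -> q5 -> q4 -> q4 -> q4 -> q4
Final state: q4
Accept states: {q1, q2, q3}

No, rejected (final state q4 is not an accept state)


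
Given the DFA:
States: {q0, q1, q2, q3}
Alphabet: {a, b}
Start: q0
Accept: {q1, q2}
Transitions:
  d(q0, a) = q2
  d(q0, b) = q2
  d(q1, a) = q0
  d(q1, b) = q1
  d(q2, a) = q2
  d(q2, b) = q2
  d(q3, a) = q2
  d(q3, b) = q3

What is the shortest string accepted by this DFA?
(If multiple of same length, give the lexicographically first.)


BFS by string length (lex-first path to each state shown):
  len 0: q0<-""
  len 1: q2<-"a"
Found accept state at length 1.

"a"


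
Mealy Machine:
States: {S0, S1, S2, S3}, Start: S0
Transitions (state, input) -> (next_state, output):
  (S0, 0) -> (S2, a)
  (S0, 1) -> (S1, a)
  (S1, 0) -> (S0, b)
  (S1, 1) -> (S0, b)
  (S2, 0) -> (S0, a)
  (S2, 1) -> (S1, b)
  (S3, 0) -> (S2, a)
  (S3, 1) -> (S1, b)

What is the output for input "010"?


Step-by-step:
  (S0, 0) -> (S2, a)
  (S2, 1) -> (S1, b)
  (S1, 0) -> (S0, b)

"abb"


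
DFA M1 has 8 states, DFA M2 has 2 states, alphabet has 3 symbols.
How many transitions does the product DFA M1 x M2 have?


Product DFA has 8 * 2 = 16 states.
Each has 3 transitions: 16 * 3 = 48

48


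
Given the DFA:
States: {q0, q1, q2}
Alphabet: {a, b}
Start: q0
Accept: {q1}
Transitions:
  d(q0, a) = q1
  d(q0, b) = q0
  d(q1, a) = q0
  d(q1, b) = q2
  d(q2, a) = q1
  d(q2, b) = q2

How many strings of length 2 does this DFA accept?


Enumerating all length-2 strings:
  "aa" -> q0 [reject]
  "ab" -> q2 [reject]
  "ba" -> q1 [accept]
  "bb" -> q0 [reject]

1 out of 4
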